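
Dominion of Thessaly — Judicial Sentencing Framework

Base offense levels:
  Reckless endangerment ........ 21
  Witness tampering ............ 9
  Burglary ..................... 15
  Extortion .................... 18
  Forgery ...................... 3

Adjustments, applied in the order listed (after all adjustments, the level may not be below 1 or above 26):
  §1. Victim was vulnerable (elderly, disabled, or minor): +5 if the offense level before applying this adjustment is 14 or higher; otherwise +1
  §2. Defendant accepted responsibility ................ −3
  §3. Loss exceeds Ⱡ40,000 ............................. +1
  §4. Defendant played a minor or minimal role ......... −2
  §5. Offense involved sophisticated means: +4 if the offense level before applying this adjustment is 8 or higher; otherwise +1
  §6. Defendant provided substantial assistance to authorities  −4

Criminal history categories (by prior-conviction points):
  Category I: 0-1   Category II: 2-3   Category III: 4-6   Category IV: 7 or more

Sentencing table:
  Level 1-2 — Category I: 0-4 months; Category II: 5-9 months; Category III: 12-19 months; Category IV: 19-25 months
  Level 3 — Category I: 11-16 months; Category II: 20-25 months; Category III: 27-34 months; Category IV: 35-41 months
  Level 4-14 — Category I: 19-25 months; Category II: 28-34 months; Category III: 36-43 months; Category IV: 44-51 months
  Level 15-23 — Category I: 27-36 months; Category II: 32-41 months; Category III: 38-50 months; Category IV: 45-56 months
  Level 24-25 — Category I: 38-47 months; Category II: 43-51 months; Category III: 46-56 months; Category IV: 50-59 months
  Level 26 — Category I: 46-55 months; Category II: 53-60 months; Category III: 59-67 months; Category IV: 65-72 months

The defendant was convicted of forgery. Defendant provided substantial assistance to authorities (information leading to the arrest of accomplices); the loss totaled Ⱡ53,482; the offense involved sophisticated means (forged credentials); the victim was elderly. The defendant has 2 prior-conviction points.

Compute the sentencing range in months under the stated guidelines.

5-9 months

Base offense level for forgery: 3.
§1 applies (level before this adjustment is 3 < 14, so +1): 3 + 1 = 4.
§3 applies: 4 + 1 = 5.
§4 does not apply.
§5 applies (level before this adjustment is 5 < 8, so +1): 5 + 1 = 6.
§6 applies: 6 − 4 = 2.
Final offense level: 2.
Criminal history: 2 prior points → Category II (2-3).
Level 2 falls in the 1-2 band.
Grid: Level 1-2 × Category II = 5-9 months.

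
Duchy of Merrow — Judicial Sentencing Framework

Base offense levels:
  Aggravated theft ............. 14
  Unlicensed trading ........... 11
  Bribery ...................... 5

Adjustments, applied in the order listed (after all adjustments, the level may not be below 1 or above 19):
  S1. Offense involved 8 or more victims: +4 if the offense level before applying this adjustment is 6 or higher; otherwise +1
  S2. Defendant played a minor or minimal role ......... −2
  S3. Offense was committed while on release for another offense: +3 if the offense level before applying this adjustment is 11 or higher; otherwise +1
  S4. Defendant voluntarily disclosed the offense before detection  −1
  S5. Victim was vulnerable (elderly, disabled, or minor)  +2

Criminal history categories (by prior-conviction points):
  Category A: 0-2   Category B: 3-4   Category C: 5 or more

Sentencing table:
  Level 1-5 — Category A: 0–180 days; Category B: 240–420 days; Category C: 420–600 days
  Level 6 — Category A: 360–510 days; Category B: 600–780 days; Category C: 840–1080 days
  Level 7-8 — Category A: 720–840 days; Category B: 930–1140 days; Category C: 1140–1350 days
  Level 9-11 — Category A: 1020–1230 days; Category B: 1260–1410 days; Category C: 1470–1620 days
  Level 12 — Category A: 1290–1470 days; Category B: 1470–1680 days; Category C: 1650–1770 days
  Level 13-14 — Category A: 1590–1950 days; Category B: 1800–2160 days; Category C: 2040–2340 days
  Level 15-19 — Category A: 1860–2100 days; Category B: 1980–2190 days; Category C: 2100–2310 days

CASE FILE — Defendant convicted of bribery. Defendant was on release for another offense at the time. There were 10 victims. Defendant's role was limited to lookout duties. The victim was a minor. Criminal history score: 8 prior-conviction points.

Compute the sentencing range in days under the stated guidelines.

1140-1350 days

Base offense level for bribery: 5.
S1 applies (level before this adjustment is 5 < 6, so +1): 5 + 1 = 6.
S2 applies: 6 − 2 = 4.
S3 applies (level before this adjustment is 4 < 11, so +1): 4 + 1 = 5.
S5 applies: 5 + 2 = 7.
Final offense level: 7.
Criminal history: 8 prior points → Category C (5+).
Level 7 falls in the 7-8 band.
Grid: Level 7-8 × Category C = 1140-1350 days.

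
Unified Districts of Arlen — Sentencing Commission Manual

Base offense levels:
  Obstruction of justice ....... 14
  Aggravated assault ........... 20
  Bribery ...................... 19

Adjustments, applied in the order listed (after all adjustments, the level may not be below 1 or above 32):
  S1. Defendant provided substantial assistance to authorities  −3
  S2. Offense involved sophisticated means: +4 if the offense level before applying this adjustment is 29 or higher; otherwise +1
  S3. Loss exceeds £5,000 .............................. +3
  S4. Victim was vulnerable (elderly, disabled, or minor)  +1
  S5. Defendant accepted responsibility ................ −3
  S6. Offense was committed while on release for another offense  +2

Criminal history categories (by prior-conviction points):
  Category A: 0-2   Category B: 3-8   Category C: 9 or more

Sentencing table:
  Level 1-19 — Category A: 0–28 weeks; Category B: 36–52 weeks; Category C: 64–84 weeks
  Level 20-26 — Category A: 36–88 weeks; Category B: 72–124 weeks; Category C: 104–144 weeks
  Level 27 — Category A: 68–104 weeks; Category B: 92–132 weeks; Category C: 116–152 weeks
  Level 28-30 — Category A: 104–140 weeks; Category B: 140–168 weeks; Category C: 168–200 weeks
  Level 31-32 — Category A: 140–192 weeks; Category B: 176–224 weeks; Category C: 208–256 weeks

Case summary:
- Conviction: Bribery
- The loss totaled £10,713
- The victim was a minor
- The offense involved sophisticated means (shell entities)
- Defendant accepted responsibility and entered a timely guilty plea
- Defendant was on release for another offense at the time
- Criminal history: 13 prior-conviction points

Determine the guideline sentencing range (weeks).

Base offense level for bribery: 19.
S1 does not apply.
S2 applies (level before this adjustment is 19 < 29, so +1): 19 + 1 = 20.
S3 applies: 20 + 3 = 23.
S4 applies: 23 + 1 = 24.
S5 applies: 24 − 3 = 21.
S6 applies: 21 + 2 = 23.
Final offense level: 23.
Criminal history: 13 prior points → Category C (9+).
Level 23 falls in the 20-26 band.
Grid: Level 20-26 × Category C = 104-144 weeks.

104-144 weeks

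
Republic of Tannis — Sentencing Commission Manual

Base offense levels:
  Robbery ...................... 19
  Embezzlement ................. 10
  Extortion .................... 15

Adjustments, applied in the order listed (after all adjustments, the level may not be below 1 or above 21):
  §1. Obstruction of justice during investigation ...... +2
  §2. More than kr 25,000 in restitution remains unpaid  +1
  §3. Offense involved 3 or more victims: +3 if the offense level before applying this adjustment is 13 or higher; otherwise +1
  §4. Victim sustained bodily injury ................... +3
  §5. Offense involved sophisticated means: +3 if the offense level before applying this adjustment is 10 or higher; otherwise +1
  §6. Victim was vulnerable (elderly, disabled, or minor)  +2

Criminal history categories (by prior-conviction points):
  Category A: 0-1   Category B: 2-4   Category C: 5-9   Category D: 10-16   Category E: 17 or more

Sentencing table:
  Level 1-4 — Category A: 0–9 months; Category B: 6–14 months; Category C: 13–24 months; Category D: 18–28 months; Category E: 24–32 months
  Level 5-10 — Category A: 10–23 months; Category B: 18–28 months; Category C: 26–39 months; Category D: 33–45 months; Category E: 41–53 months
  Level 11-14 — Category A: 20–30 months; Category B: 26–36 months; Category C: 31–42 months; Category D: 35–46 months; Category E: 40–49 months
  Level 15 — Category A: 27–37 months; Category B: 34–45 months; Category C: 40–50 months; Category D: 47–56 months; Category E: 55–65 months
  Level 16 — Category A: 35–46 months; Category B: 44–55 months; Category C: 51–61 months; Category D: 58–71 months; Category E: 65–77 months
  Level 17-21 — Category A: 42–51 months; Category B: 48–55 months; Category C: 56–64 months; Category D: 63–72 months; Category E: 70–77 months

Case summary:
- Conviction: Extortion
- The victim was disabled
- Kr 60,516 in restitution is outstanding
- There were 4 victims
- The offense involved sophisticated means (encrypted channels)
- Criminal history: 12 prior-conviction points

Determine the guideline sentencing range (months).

Base offense level for extortion: 15.
§1 does not apply.
§2 applies: 15 + 1 = 16.
§3 applies (level before this adjustment is 16 ≥ 13, so +3): 16 + 3 = 19.
§4 does not apply.
§5 applies (level before this adjustment is 19 ≥ 10, so +3): 19 + 3 = 22.
§6 applies: 22 + 2 = 24.
Level 24 exceeds the maximum of 21; capped at 21.
Final offense level: 21.
Criminal history: 12 prior points → Category D (10-16).
Level 21 falls in the 17-21 band.
Grid: Level 17-21 × Category D = 63-72 months.

63-72 months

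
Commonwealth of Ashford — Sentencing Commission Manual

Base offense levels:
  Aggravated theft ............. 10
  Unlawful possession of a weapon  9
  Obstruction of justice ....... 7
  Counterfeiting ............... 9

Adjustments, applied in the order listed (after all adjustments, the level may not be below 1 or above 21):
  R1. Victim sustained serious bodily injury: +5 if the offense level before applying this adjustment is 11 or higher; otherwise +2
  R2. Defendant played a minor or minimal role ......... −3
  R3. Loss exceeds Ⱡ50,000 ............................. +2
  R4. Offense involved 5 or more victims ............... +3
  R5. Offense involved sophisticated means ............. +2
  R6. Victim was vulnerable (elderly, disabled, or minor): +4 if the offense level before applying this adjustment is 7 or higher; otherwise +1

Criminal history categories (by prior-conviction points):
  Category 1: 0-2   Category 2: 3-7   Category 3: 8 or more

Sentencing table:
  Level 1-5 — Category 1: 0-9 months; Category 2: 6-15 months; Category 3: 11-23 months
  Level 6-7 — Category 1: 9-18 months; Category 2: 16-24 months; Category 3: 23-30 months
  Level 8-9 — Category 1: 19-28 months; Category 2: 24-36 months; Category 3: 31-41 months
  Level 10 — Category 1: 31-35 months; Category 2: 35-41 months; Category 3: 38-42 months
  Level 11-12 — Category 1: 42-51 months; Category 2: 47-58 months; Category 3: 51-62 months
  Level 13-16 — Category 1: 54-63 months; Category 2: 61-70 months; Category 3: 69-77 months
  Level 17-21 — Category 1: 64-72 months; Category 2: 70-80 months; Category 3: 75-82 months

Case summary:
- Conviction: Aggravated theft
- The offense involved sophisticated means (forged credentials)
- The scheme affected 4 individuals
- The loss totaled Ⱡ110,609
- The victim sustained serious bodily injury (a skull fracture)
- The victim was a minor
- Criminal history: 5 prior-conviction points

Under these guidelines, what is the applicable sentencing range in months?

70-80 months

Base offense level for aggravated theft: 10.
R1 applies (level before this adjustment is 10 < 11, so +2): 10 + 2 = 12.
R2 does not apply.
R3 applies: 12 + 2 = 14.
R5 applies: 14 + 2 = 16.
R6 applies (level before this adjustment is 16 ≥ 7, so +4): 16 + 4 = 20.
Final offense level: 20.
Criminal history: 5 prior points → Category 2 (3-7).
Level 20 falls in the 17-21 band.
Grid: Level 17-21 × Category 2 = 70-80 months.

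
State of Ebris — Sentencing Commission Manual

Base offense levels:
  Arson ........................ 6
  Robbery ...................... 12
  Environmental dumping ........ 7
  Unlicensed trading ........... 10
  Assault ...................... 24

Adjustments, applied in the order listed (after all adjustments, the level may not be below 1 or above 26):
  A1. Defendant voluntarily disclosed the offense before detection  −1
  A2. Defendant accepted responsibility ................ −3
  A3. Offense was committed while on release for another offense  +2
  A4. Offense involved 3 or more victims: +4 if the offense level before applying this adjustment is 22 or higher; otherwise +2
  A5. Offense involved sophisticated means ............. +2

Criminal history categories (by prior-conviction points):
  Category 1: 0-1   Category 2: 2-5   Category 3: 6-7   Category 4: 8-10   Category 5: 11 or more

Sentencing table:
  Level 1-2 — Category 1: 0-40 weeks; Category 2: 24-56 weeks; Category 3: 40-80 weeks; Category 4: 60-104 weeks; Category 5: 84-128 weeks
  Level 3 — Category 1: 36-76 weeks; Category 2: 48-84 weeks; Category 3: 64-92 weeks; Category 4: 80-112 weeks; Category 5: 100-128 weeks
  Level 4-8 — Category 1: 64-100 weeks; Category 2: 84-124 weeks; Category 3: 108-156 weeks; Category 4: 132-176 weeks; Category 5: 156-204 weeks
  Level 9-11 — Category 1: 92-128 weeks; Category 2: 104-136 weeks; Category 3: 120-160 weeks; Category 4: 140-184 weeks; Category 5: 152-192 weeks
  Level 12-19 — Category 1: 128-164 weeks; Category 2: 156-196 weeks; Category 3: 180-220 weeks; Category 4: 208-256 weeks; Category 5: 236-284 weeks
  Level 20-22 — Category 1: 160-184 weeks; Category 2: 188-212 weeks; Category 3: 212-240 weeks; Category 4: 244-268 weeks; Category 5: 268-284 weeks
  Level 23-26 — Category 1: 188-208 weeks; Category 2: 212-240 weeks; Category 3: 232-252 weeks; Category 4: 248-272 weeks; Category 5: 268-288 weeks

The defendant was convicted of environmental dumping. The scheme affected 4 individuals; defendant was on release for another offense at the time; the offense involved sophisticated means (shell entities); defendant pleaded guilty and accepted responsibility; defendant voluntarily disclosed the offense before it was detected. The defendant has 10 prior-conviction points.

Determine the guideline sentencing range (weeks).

Base offense level for environmental dumping: 7.
A1 applies: 7 − 1 = 6.
A2 applies: 6 − 3 = 3.
A3 applies: 3 + 2 = 5.
A4 applies (level before this adjustment is 5 < 22, so +2): 5 + 2 = 7.
A5 applies: 7 + 2 = 9.
Final offense level: 9.
Criminal history: 10 prior points → Category 4 (8-10).
Level 9 falls in the 9-11 band.
Grid: Level 9-11 × Category 4 = 140-184 weeks.

140-184 weeks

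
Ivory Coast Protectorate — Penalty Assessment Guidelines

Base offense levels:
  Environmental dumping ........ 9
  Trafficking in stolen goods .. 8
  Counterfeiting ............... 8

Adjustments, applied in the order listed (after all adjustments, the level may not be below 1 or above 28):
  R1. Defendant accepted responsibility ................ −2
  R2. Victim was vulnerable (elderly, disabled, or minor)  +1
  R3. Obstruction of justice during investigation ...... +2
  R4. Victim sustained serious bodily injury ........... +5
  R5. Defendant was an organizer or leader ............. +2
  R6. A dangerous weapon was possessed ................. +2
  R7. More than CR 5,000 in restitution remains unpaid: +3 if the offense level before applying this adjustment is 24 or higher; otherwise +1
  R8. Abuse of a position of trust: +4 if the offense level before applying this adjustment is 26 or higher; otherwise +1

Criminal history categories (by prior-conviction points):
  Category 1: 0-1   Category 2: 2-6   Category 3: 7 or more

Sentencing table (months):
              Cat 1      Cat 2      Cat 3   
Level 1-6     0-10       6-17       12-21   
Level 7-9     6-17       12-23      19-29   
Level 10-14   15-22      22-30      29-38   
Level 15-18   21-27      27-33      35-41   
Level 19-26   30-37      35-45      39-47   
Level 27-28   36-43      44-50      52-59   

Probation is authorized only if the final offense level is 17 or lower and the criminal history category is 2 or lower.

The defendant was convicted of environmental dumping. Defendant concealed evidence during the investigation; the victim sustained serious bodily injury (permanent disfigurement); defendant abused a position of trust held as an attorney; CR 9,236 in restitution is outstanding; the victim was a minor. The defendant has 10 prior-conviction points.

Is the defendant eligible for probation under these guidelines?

No

Base offense level for environmental dumping: 9.
R1 does not apply.
R2 applies: 9 + 1 = 10.
R3 applies: 10 + 2 = 12.
R4 applies: 12 + 5 = 17.
R7 applies (level before this adjustment is 17 < 24, so +1): 17 + 1 = 18.
R8 applies (level before this adjustment is 18 < 26, so +1): 18 + 1 = 19.
Final offense level: 19.
Criminal history: 10 prior points → Category 3 (7+).
Level 19 falls in the 19-26 band.
Grid: Level 19-26 × Category 3 = 39-47 months.
Probation check: level 19 > 17 and category 3 > 2 → not eligible.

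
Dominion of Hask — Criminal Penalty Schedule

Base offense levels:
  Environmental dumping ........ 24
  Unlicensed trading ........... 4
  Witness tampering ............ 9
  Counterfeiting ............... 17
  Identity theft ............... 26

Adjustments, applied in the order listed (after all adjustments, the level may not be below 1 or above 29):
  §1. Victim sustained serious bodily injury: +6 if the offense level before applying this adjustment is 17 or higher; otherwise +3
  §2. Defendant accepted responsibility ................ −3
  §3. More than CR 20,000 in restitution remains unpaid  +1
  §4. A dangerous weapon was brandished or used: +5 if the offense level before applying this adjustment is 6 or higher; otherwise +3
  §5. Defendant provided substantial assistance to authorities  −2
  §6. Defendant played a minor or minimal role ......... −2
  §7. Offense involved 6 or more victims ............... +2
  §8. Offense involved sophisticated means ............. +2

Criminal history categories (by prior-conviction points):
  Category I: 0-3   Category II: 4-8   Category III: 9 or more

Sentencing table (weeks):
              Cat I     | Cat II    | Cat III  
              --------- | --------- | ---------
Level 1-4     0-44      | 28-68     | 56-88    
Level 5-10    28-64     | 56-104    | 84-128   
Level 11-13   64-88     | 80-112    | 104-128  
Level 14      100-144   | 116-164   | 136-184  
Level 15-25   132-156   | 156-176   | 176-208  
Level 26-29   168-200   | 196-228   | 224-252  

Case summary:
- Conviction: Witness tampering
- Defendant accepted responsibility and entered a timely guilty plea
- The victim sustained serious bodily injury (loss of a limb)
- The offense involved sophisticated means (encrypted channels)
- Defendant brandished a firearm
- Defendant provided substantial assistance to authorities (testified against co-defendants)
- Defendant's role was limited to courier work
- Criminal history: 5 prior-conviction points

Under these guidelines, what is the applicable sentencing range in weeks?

80-112 weeks

Base offense level for witness tampering: 9.
§1 applies (level before this adjustment is 9 < 17, so +3): 9 + 3 = 12.
§2 applies: 12 − 3 = 9.
§3 does not apply.
§4 applies (level before this adjustment is 9 ≥ 6, so +5): 9 + 5 = 14.
§5 applies: 14 − 2 = 12.
§6 applies: 12 − 2 = 10.
§8 applies: 10 + 2 = 12.
Final offense level: 12.
Criminal history: 5 prior points → Category II (4-8).
Level 12 falls in the 11-13 band.
Grid: Level 11-13 × Category II = 80-112 weeks.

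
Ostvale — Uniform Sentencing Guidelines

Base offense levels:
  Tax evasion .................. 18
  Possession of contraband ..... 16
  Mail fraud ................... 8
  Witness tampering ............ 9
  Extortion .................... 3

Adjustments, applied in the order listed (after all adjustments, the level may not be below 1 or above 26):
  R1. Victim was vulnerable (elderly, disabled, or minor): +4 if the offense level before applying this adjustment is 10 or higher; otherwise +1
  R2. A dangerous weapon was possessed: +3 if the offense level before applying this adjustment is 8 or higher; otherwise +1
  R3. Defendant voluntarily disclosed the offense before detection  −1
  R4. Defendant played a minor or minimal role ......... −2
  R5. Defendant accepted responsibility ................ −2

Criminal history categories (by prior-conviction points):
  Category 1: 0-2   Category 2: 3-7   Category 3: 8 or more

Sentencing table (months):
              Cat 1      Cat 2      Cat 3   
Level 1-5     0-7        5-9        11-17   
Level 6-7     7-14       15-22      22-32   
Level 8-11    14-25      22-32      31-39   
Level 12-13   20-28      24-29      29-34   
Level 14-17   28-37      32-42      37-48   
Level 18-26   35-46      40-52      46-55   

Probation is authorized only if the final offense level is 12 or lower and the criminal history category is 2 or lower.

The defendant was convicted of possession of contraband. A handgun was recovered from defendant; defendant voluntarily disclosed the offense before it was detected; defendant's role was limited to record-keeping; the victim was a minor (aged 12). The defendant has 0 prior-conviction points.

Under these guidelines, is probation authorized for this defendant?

No

Base offense level for possession of contraband: 16.
R1 applies (level before this adjustment is 16 ≥ 10, so +4): 16 + 4 = 20.
R2 applies (level before this adjustment is 20 ≥ 8, so +3): 20 + 3 = 23.
R3 applies: 23 − 1 = 22.
R4 applies: 22 − 2 = 20.
R5 does not apply.
Final offense level: 20.
Criminal history: 0 prior points → Category 1 (0-2).
Level 20 falls in the 18-26 band.
Grid: Level 18-26 × Category 1 = 35-46 months.
Probation check: level 20 > 12 and category 1 ≤ 2 → not eligible.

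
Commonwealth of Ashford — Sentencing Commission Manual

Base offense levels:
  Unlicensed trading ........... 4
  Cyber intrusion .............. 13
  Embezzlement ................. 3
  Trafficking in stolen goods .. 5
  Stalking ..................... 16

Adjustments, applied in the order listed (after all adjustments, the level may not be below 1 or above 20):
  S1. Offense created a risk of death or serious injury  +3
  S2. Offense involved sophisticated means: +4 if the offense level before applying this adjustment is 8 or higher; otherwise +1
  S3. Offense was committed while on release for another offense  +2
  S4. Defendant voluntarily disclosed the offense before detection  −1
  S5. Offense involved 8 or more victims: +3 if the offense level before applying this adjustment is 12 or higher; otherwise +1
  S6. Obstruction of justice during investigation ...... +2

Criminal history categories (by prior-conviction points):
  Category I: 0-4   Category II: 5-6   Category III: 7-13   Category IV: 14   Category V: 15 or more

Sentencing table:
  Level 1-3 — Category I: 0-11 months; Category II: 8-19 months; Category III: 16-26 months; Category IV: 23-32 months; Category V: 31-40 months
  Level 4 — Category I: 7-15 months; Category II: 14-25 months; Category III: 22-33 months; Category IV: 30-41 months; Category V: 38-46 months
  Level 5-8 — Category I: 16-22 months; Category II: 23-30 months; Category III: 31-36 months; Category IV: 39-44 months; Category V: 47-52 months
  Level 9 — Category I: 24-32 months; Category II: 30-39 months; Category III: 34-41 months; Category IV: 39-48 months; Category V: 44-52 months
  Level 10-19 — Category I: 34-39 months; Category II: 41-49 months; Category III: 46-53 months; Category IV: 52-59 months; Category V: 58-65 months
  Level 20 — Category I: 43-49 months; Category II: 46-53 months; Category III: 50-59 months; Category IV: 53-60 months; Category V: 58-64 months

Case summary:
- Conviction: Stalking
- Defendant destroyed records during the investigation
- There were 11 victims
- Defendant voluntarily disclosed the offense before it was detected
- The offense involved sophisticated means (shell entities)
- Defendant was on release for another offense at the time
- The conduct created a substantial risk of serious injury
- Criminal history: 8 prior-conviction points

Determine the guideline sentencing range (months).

Base offense level for stalking: 16.
S1 applies: 16 + 3 = 19.
S2 applies (level before this adjustment is 19 ≥ 8, so +4): 19 + 4 = 23.
S3 applies: 23 + 2 = 25.
S4 applies: 25 − 1 = 24.
S5 applies (level before this adjustment is 24 ≥ 12, so +3): 24 + 3 = 27.
S6 applies: 27 + 2 = 29.
Level 29 exceeds the maximum of 20; capped at 20.
Final offense level: 20.
Criminal history: 8 prior points → Category III (7-13).
Level 20 falls in the 20 band.
Grid: Level 20 × Category III = 50-59 months.

50-59 months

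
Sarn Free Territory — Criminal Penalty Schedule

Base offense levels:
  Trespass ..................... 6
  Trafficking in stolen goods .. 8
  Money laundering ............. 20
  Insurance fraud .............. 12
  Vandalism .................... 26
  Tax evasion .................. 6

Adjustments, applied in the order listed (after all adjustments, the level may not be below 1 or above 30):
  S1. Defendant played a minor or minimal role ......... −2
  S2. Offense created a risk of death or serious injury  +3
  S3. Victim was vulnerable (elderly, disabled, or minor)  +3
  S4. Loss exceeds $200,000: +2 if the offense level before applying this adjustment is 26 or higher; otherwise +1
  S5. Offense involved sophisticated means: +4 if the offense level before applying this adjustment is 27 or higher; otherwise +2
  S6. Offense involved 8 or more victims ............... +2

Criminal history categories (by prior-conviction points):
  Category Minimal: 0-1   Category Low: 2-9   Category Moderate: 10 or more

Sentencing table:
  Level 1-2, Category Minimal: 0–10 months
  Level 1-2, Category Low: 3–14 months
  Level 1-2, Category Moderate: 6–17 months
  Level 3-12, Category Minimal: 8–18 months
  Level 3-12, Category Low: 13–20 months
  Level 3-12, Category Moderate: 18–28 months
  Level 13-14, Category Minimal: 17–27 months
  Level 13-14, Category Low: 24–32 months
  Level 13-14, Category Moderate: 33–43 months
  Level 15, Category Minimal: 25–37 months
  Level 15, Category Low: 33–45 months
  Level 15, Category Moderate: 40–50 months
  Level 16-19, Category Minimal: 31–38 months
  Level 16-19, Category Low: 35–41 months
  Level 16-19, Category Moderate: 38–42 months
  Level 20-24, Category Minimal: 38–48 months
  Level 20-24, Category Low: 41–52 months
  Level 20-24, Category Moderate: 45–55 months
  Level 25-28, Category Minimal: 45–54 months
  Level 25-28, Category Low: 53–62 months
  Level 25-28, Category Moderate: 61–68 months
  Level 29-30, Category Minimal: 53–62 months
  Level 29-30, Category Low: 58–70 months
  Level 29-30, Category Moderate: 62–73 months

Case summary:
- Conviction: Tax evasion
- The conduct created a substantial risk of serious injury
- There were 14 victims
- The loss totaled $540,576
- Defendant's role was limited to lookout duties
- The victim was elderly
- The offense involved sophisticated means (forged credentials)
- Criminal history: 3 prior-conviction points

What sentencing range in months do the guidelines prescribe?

Base offense level for tax evasion: 6.
S1 applies: 6 − 2 = 4.
S2 applies: 4 + 3 = 7.
S3 applies: 7 + 3 = 10.
S4 applies (level before this adjustment is 10 < 26, so +1): 10 + 1 = 11.
S5 applies (level before this adjustment is 11 < 27, so +2): 11 + 2 = 13.
S6 applies: 13 + 2 = 15.
Final offense level: 15.
Criminal history: 3 prior points → Category Low (2-9).
Level 15 falls in the 15 band.
Grid: Level 15 × Category Low = 33-45 months.

33-45 months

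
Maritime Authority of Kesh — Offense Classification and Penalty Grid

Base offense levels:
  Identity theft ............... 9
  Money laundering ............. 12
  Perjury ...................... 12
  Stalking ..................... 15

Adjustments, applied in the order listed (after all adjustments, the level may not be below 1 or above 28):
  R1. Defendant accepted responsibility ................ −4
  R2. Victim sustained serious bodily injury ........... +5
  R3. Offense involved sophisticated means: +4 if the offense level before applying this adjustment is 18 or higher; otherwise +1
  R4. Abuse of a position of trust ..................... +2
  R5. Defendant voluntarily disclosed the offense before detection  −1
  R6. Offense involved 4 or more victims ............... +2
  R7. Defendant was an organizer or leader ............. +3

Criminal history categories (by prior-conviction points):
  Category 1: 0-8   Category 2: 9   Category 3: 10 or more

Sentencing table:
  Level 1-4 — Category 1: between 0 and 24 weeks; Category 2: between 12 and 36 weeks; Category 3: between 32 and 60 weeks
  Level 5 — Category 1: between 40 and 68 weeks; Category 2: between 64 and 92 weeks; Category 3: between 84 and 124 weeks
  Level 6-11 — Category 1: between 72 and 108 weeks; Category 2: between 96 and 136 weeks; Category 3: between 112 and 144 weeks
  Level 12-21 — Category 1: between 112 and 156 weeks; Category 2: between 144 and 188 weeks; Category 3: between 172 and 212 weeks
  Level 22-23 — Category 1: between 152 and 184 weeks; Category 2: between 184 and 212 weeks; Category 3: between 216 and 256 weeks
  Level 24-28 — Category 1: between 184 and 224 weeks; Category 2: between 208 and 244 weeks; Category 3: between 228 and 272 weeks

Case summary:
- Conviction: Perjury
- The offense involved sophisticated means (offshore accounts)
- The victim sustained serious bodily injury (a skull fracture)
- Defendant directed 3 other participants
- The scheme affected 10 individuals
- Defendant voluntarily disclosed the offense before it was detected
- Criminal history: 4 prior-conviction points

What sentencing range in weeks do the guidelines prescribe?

152-184 weeks

Base offense level for perjury: 12.
R2 applies: 12 + 5 = 17.
R3 applies (level before this adjustment is 17 < 18, so +1): 17 + 1 = 18.
R4 does not apply.
R5 applies: 18 − 1 = 17.
R6 applies: 17 + 2 = 19.
R7 applies: 19 + 3 = 22.
Final offense level: 22.
Criminal history: 4 prior points → Category 1 (0-8).
Level 22 falls in the 22-23 band.
Grid: Level 22-23 × Category 1 = 152-184 weeks.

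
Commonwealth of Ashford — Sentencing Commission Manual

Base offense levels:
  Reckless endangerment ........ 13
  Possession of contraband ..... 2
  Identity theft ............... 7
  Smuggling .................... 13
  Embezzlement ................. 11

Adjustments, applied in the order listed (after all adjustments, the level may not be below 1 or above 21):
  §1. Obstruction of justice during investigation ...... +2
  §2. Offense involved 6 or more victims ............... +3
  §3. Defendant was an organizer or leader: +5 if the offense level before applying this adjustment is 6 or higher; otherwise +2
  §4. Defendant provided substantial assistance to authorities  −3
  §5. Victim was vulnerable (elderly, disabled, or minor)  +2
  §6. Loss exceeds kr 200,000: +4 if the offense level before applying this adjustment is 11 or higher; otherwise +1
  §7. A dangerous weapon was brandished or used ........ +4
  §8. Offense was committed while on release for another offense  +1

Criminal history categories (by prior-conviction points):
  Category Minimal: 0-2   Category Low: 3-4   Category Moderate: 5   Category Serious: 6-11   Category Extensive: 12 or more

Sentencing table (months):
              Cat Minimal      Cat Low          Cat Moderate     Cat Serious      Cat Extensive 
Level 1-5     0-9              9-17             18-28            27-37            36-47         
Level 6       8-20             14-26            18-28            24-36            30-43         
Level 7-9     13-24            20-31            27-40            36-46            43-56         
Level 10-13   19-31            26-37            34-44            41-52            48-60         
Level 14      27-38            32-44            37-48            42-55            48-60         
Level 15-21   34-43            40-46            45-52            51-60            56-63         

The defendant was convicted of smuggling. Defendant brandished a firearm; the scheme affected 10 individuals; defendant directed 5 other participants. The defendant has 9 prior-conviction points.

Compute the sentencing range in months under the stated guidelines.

Base offense level for smuggling: 13.
§2 applies: 13 + 3 = 16.
§3 applies (level before this adjustment is 16 ≥ 6, so +5): 16 + 5 = 21.
§4 does not apply.
§7 applies: 21 + 4 = 25.
§8 does not apply.
Level 25 exceeds the maximum of 21; capped at 21.
Final offense level: 21.
Criminal history: 9 prior points → Category Serious (6-11).
Level 21 falls in the 15-21 band.
Grid: Level 15-21 × Category Serious = 51-60 months.

51-60 months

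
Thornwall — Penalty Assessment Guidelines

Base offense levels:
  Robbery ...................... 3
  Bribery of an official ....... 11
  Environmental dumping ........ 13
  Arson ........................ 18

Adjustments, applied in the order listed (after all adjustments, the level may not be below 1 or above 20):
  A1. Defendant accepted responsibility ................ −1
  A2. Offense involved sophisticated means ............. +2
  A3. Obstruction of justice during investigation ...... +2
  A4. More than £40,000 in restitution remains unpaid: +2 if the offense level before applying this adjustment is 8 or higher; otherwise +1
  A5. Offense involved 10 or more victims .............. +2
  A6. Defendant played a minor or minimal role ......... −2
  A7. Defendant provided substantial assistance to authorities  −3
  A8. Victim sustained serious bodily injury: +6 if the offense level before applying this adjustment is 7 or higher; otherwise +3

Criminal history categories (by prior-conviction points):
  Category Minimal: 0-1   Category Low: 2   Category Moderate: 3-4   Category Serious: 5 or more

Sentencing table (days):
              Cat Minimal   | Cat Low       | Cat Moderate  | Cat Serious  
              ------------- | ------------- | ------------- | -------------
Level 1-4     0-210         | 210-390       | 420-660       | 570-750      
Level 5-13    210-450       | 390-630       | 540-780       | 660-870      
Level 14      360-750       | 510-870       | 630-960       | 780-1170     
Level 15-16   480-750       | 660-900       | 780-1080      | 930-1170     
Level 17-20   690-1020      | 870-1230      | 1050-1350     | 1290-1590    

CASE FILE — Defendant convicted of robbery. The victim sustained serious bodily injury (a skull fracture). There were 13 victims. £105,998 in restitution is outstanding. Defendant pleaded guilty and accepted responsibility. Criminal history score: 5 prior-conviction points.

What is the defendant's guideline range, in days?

660-870 days

Base offense level for robbery: 3.
A1 applies: 3 − 1 = 2.
A2 does not apply.
A4 applies (level before this adjustment is 2 < 8, so +1): 2 + 1 = 3.
A5 applies: 3 + 2 = 5.
A7 does not apply.
A8 applies (level before this adjustment is 5 < 7, so +3): 5 + 3 = 8.
Final offense level: 8.
Criminal history: 5 prior points → Category Serious (5+).
Level 8 falls in the 5-13 band.
Grid: Level 5-13 × Category Serious = 660-870 days.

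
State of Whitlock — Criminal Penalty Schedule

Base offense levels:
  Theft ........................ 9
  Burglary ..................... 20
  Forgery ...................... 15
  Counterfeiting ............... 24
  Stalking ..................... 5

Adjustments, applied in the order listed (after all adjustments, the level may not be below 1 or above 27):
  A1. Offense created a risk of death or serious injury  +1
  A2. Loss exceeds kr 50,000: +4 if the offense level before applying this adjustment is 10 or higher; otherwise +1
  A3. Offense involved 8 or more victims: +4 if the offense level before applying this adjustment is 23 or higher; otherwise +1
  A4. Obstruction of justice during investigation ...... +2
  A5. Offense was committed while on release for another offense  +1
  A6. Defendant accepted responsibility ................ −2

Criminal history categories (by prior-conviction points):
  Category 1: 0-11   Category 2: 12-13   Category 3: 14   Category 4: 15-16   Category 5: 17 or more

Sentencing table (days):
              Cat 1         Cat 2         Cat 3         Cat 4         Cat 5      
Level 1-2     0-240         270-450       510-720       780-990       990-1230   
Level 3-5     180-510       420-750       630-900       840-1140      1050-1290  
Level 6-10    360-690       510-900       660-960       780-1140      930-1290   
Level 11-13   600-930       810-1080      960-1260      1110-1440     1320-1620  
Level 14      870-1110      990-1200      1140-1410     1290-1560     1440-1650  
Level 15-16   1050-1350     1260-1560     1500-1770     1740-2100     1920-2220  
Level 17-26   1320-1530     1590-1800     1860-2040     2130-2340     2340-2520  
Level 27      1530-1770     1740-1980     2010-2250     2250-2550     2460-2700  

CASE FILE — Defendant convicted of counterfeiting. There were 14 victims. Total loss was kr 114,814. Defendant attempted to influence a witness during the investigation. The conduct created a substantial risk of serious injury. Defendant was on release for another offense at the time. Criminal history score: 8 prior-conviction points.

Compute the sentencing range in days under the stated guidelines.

1530-1770 days

Base offense level for counterfeiting: 24.
A1 applies: 24 + 1 = 25.
A2 applies (level before this adjustment is 25 ≥ 10, so +4): 25 + 4 = 29.
A3 applies (level before this adjustment is 29 ≥ 23, so +4): 29 + 4 = 33.
A4 applies: 33 + 2 = 35.
A5 applies: 35 + 1 = 36.
A6 does not apply.
Level 36 exceeds the maximum of 27; capped at 27.
Final offense level: 27.
Criminal history: 8 prior points → Category 1 (0-11).
Level 27 falls in the 27 band.
Grid: Level 27 × Category 1 = 1530-1770 days.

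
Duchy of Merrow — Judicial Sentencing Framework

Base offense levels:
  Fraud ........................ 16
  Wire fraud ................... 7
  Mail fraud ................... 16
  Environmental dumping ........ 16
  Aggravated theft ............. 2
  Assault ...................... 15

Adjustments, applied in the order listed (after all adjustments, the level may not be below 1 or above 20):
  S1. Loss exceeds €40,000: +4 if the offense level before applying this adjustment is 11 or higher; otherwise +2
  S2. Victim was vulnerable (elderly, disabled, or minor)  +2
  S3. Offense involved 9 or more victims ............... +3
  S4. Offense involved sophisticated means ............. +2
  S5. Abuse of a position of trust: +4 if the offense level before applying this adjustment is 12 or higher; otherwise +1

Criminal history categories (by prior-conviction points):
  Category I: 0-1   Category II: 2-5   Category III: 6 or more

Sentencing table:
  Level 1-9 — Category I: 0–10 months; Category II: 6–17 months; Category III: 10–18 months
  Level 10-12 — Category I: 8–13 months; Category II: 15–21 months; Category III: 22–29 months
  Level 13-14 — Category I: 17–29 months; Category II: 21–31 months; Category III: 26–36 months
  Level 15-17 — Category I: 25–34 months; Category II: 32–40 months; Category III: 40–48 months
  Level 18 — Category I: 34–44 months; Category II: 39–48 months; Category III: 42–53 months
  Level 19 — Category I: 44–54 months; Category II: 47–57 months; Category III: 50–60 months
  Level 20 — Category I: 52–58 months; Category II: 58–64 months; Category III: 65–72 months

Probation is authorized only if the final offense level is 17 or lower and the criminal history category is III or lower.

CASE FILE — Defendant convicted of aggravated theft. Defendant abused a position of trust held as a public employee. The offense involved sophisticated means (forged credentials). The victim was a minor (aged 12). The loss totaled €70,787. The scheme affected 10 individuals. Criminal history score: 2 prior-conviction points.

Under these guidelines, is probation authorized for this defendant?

Yes

Base offense level for aggravated theft: 2.
S1 applies (level before this adjustment is 2 < 11, so +2): 2 + 2 = 4.
S2 applies: 4 + 2 = 6.
S3 applies: 6 + 3 = 9.
S4 applies: 9 + 2 = 11.
S5 applies (level before this adjustment is 11 < 12, so +1): 11 + 1 = 12.
Final offense level: 12.
Criminal history: 2 prior points → Category II (2-5).
Level 12 falls in the 10-12 band.
Grid: Level 10-12 × Category II = 15-21 months.
Probation check: level 12 ≤ 17 and category II ≤ III → eligible.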